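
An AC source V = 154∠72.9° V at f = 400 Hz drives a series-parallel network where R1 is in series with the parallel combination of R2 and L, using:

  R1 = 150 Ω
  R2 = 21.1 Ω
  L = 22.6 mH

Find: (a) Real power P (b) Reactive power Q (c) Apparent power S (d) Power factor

Step 1 — Angular frequency: ω = 2π·f = 2π·400 = 2513 rad/s.
Step 2 — Component impedances:
  R1: Z = R = 150 Ω
  R2: Z = R = 21.1 Ω
  L: Z = jωL = j·2513·0.0226 = 0 + j56.8 Ω
Step 3 — Parallel branch: R2 || L = 1/(1/R2 + 1/L) = 18.54 + j6.888 Ω.
Step 4 — Series with R1: Z_total = R1 + (R2 || L) = 168.5 + j6.888 Ω = 168.7∠2.3° Ω.
Step 5 — Source phasor: V = 154∠72.9° V = 45.28 + j147.2 V.
Step 6 — Current: I = V / Z = 0.3039 + j0.8609 A = 0.913∠70.6° A.
Step 7 — Complex power: S = V·I* = 140.5 + j5.741 VA.
Step 8 — Real power: P = Re(S) = 140.5 W.
Step 9 — Reactive power: Q = Im(S) = 5.741 VAR.
Step 10 — Apparent power: |S| = 140.6 VA.
Step 11 — Power factor: PF = P/|S| = 0.9992 (lagging).

(a) P = 140.5 W  (b) Q = 5.741 VAR  (c) S = 140.6 VA  (d) PF = 0.9992 (lagging)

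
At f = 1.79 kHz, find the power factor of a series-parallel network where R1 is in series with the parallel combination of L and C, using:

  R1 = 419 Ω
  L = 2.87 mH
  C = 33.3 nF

Step 1 — Angular frequency: ω = 2π·f = 2π·1790 = 1.125e+04 rad/s.
Step 2 — Component impedances:
  R1: Z = R = 419 Ω
  L: Z = jωL = j·1.125e+04·0.00287 = 0 + j32.28 Ω
  C: Z = 1/(jωC) = -j/(ω·C) = 0 - j2670 Ω
Step 3 — Parallel branch: L || C = 1/(1/L + 1/C) = 0 + j32.67 Ω.
Step 4 — Series with R1: Z_total = R1 + (L || C) = 419 + j32.67 Ω = 420.3∠4.5° Ω.
Step 5 — Power factor: PF = cos(φ) = Re(Z)/|Z| = 419/420.27 = 0.997.
Step 6 — Type: Im(Z) = 32.67 ⇒ lagging (phase φ = 4.5°).

PF = 0.997 (lagging, φ = 4.5°)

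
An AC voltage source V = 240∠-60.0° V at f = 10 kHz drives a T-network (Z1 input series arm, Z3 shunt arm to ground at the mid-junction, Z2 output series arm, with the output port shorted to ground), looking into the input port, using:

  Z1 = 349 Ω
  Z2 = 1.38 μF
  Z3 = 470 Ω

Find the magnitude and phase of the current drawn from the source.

Step 1 — Angular frequency: ω = 2π·f = 2π·1e+04 = 6.283e+04 rad/s.
Step 2 — Component impedances:
  Z1: Z = R = 349 Ω
  Z2: Z = 1/(jωC) = -j/(ω·C) = 0 - j11.53 Ω
  Z3: Z = R = 470 Ω
Step 3 — With the output port shorted to ground, the output series arm Z2 runs from the junction to ground; the shunt arm Z3 also runs from the junction to ground. They appear in parallel: Z3 || Z2 = 0.2828 - j11.53 Ω.
Step 4 — Series with input arm Z1: Z_in = Z1 + (Z3 || Z2) = 349.3 - j11.53 Ω = 349.5∠-1.9° Ω.
Step 5 — Source phasor: V = 240∠-60.0° V = 120 - j207.8 V.
Step 6 — Ohm's law: I = V / Z_total = (120 - j207.8) / (349.3 - j11.53) = 0.3628 - j0.5831 A.
Step 7 — Convert to polar: |I| = 0.6867 A, ∠I = -58.1°.

I = 0.6867∠-58.1° A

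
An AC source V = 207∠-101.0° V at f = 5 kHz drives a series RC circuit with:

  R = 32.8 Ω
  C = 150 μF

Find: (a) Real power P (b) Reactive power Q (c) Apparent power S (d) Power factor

Step 1 — Angular frequency: ω = 2π·f = 2π·5000 = 3.142e+04 rad/s.
Step 2 — Component impedances:
  R: Z = R = 32.8 Ω
  C: Z = 1/(jωC) = -j/(ω·C) = 0 - j0.2122 Ω
Step 3 — Series combination: Z_total = R + C = 32.8 - j0.2122 Ω = 32.8∠-0.4° Ω.
Step 4 — Source phasor: V = 207∠-101.0° V = -39.5 - j203.2 V.
Step 5 — Current: I = V / Z = -1.164 - j6.203 A = 6.311∠-100.6° A.
Step 6 — Complex power: S = V·I* = 1306 - j8.451 VA.
Step 7 — Real power: P = Re(S) = 1306 W.
Step 8 — Reactive power: Q = Im(S) = -8.451 VAR.
Step 9 — Apparent power: |S| = 1306 VA.
Step 10 — Power factor: PF = P/|S| = 1 (leading).

(a) P = 1306 W  (b) Q = -8.451 VAR  (c) S = 1306 VA  (d) PF = 1 (leading)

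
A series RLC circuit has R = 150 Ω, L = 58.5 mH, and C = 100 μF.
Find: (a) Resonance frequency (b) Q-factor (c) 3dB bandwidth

Step 1 — Resonance condition Im(Z)=0 gives ω₀ = 1/√(LC).
Step 2 — ω₀ = 1/√(0.0585·0.0001) = 413.4 rad/s.
Step 3 — f₀ = ω₀/(2π) = 65.8 Hz.
Step 4 — Series Q: Q = ω₀L/R = 413.4·0.0585/150 = 0.1612.
Step 5 — 3dB bandwidth: Δω = ω₀/Q = 2564 rad/s; BW = Δω/(2π) = 408.1 Hz.

(a) f₀ = 65.8 Hz  (b) Q = 0.1612  (c) BW = 408.1 Hz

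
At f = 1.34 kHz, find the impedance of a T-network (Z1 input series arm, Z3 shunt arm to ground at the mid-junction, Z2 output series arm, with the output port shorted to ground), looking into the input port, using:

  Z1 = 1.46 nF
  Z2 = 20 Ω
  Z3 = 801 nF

Step 1 — Angular frequency: ω = 2π·f = 2π·1340 = 8419 rad/s.
Step 2 — Component impedances:
  Z1: Z = 1/(jωC) = -j/(ω·C) = 0 - j8.135e+04 Ω
  Z2: Z = R = 20 Ω
  Z3: Z = 1/(jωC) = -j/(ω·C) = 0 - j148.3 Ω
Step 3 — With the output port shorted to ground, the output series arm Z2 runs from the junction to ground; the shunt arm Z3 also runs from the junction to ground. They appear in parallel: Z3 || Z2 = 19.64 - j2.649 Ω.
Step 4 — Series with input arm Z1: Z_in = Z1 + (Z3 || Z2) = 19.64 - j8.135e+04 Ω = 8.135e+04∠-90.0° Ω.

Z = 19.64 - j8.135e+04 Ω = 8.135e+04∠-90.0° Ω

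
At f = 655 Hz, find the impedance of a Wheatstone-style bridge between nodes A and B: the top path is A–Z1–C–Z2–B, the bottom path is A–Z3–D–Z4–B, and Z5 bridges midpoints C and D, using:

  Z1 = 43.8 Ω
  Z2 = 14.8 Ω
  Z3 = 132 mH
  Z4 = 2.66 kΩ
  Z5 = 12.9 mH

Step 1 — Angular frequency: ω = 2π·f = 2π·655 = 4115 rad/s.
Step 2 — Component impedances:
  Z1: Z = R = 43.8 Ω
  Z2: Z = R = 14.8 Ω
  Z3: Z = jωL = j·4115·0.132 = 0 + j543.2 Ω
  Z4: Z = R = 2660 Ω
  Z5: Z = jωL = j·4115·0.0129 = 0 + j53.09 Ω
Step 3 — Bridge requires nodal analysis (the Z5 bridge couples midpoints C and D, so the two paths cannot be reduced to a simple series/parallel combination). Setting node B to ground and injecting 1 A at node A, the 3-node admittance system at A, C, D solves to V_A = Z_AB = 58.23 + j3.198 Ω = 58.32∠3.1° Ω.

Z = 58.23 + j3.198 Ω = 58.32∠3.1° Ω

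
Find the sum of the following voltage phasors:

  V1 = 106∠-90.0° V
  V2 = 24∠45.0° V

Step 1 — Convert each phasor to rectangular form:
  V1 = 106·(cos(-90.0°) + j·sin(-90.0°)) = 0 - j106 V
  V2 = 24·(cos(45.0°) + j·sin(45.0°)) = 16.97 + j16.97 V
Step 2 — Sum components: V_total = 16.97 - j89.03 V.
Step 3 — Convert to polar: |V_total| = 90.63 V, ∠V_total = -79.2°.

V_total = 90.63∠-79.2° V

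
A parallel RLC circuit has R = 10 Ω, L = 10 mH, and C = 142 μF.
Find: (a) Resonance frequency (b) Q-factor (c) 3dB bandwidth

Step 1 — Resonance: ω₀ = 1/√(LC) = 1/√(0.01·0.000142) = 839.2 rad/s.
Step 2 — f₀ = ω₀/(2π) = 133.6 Hz.
Step 3 — Parallel Q: Q = R/(ω₀L) = 10/(839.2·0.01) = 1.192.
Step 4 — Bandwidth: Δω = ω₀/Q = 704.2 rad/s; BW = Δω/(2π) = 112.1 Hz.

(a) f₀ = 133.6 Hz  (b) Q = 1.192  (c) BW = 112.1 Hz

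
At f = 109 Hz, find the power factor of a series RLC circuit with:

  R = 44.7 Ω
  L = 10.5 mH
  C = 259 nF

Step 1 — Angular frequency: ω = 2π·f = 2π·109 = 684.9 rad/s.
Step 2 — Component impedances:
  R: Z = R = 44.7 Ω
  L: Z = jωL = j·684.9·0.0105 = 0 + j7.191 Ω
  C: Z = 1/(jωC) = -j/(ω·C) = 0 - j5638 Ω
Step 3 — Series combination: Z_total = R + L + C = 44.7 - j5630 Ω = 5631∠-89.5° Ω.
Step 4 — Power factor: PF = cos(φ) = Re(Z)/|Z| = 44.7/5630.6 = 0.007939.
Step 5 — Type: Im(Z) = -5630 ⇒ leading (phase φ = -89.5°).

PF = 0.007939 (leading, φ = -89.5°)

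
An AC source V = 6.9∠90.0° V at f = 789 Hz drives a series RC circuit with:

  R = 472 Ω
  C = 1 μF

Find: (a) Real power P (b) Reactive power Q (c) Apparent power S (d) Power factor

Step 1 — Angular frequency: ω = 2π·f = 2π·789 = 4957 rad/s.
Step 2 — Component impedances:
  R: Z = R = 472 Ω
  C: Z = 1/(jωC) = -j/(ω·C) = 0 - j201.7 Ω
Step 3 — Series combination: Z_total = R + C = 472 - j201.7 Ω = 513.3∠-23.1° Ω.
Step 4 — Source phasor: V = 6.9∠90.0° V = 0 + j6.9 V.
Step 5 — Current: I = V / Z = -0.005283 + j0.01236 A = 0.01344∠113.1° A.
Step 6 — Complex power: S = V·I* = 0.08529 - j0.03645 VA.
Step 7 — Real power: P = Re(S) = 0.08529 W.
Step 8 — Reactive power: Q = Im(S) = -0.03645 VAR.
Step 9 — Apparent power: |S| = 0.09275 VA.
Step 10 — Power factor: PF = P/|S| = 0.9195 (leading).

(a) P = 0.08529 W  (b) Q = -0.03645 VAR  (c) S = 0.09275 VA  (d) PF = 0.9195 (leading)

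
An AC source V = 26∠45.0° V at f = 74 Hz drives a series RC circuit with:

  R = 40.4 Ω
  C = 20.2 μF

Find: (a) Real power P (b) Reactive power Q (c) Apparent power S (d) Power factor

Step 1 — Angular frequency: ω = 2π·f = 2π·74 = 465 rad/s.
Step 2 — Component impedances:
  R: Z = R = 40.4 Ω
  C: Z = 1/(jωC) = -j/(ω·C) = 0 - j106.5 Ω
Step 3 — Series combination: Z_total = R + C = 40.4 - j106.5 Ω = 113.9∠-69.2° Ω.
Step 4 — Source phasor: V = 26∠45.0° V = 18.38 + j18.38 V.
Step 5 — Current: I = V / Z = -0.09367 + j0.2082 A = 0.2283∠114.2° A.
Step 6 — Complex power: S = V·I* = 2.106 - j5.55 VA.
Step 7 — Real power: P = Re(S) = 2.106 W.
Step 8 — Reactive power: Q = Im(S) = -5.55 VAR.
Step 9 — Apparent power: |S| = 5.936 VA.
Step 10 — Power factor: PF = P/|S| = 0.3548 (leading).

(a) P = 2.106 W  (b) Q = -5.55 VAR  (c) S = 5.936 VA  (d) PF = 0.3548 (leading)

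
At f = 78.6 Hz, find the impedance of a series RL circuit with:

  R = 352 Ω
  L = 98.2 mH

Step 1 — Angular frequency: ω = 2π·f = 2π·78.6 = 493.9 rad/s.
Step 2 — Component impedances:
  R: Z = R = 352 Ω
  L: Z = jωL = j·493.9·0.0982 = 0 + j48.5 Ω
Step 3 — Series combination: Z_total = R + L = 352 + j48.5 Ω = 355.3∠7.8° Ω.

Z = 352 + j48.5 Ω = 355.3∠7.8° Ω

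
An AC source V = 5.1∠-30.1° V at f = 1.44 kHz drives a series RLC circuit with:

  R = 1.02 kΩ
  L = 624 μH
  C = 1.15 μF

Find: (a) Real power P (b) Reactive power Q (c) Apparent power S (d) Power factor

Step 1 — Angular frequency: ω = 2π·f = 2π·1440 = 9048 rad/s.
Step 2 — Component impedances:
  R: Z = R = 1020 Ω
  L: Z = jωL = j·9048·0.000624 = 0 + j5.646 Ω
  C: Z = 1/(jωC) = -j/(ω·C) = 0 - j96.11 Ω
Step 3 — Series combination: Z_total = R + L + C = 1020 - j90.46 Ω = 1024∠-5.1° Ω.
Step 4 — Source phasor: V = 5.1∠-30.1° V = 4.412 - j2.558 V.
Step 5 — Current: I = V / Z = 0.004513 - j0.002107 A = 0.00498∠-25.0° A.
Step 6 — Complex power: S = V·I* = 0.0253 - j0.002244 VA.
Step 7 — Real power: P = Re(S) = 0.0253 W.
Step 8 — Reactive power: Q = Im(S) = -0.002244 VAR.
Step 9 — Apparent power: |S| = 0.0254 VA.
Step 10 — Power factor: PF = P/|S| = 0.9961 (leading).

(a) P = 0.0253 W  (b) Q = -0.002244 VAR  (c) S = 0.0254 VA  (d) PF = 0.9961 (leading)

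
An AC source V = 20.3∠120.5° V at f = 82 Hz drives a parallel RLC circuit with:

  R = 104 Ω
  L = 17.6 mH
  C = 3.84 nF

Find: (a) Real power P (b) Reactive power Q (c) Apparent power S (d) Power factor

Step 1 — Angular frequency: ω = 2π·f = 2π·82 = 515.2 rad/s.
Step 2 — Component impedances:
  R: Z = R = 104 Ω
  L: Z = jωL = j·515.2·0.0176 = 0 + j9.068 Ω
  C: Z = 1/(jωC) = -j/(ω·C) = 0 - j5.054e+05 Ω
Step 3 — Parallel combination: 1/Z_total = 1/R + 1/L + 1/C; Z_total = 0.7847 + j9 Ω = 9.034∠85.0° Ω.
Step 4 — Source phasor: V = 20.3∠120.5° V = -10.3 + j17.49 V.
Step 5 — Current: I = V / Z = 1.83 + j1.304 A = 2.247∠35.5° A.
Step 6 — Complex power: S = V·I* = 3.962 + j45.44 VA.
Step 7 — Real power: P = Re(S) = 3.962 W.
Step 8 — Reactive power: Q = Im(S) = 45.44 VAR.
Step 9 — Apparent power: |S| = 45.62 VA.
Step 10 — Power factor: PF = P/|S| = 0.08686 (lagging).

(a) P = 3.962 W  (b) Q = 45.44 VAR  (c) S = 45.62 VA  (d) PF = 0.08686 (lagging)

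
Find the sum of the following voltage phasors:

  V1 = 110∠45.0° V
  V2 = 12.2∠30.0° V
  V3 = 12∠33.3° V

Step 1 — Convert each phasor to rectangular form:
  V1 = 110·(cos(45.0°) + j·sin(45.0°)) = 77.78 + j77.78 V
  V2 = 12.2·(cos(30.0°) + j·sin(30.0°)) = 10.57 + j6.1 V
  V3 = 12·(cos(33.3°) + j·sin(33.3°)) = 10.03 + j6.588 V
Step 2 — Sum components: V_total = 98.38 + j90.47 V.
Step 3 — Convert to polar: |V_total| = 133.7 V, ∠V_total = 42.6°.

V_total = 133.7∠42.6° V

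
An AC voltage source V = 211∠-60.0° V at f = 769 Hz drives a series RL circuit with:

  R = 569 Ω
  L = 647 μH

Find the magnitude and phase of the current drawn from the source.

Step 1 — Angular frequency: ω = 2π·f = 2π·769 = 4832 rad/s.
Step 2 — Component impedances:
  R: Z = R = 569 Ω
  L: Z = jωL = j·4832·0.000647 = 0 + j3.126 Ω
Step 3 — Series combination: Z_total = R + L = 569 + j3.126 Ω = 569∠0.3° Ω.
Step 4 — Source phasor: V = 211∠-60.0° V = 105.5 - j182.7 V.
Step 5 — Ohm's law: I = V / Z_total = (105.5 - j182.7) / (569 + j3.126) = 0.1836 - j0.3222 A.
Step 6 — Convert to polar: |I| = 0.3708 A, ∠I = -60.3°.

I = 0.3708∠-60.3° A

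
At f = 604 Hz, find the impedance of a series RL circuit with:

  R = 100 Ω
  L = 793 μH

Step 1 — Angular frequency: ω = 2π·f = 2π·604 = 3795 rad/s.
Step 2 — Component impedances:
  R: Z = R = 100 Ω
  L: Z = jωL = j·3795·0.000793 = 0 + j3.009 Ω
Step 3 — Series combination: Z_total = R + L = 100 + j3.009 Ω = 100∠1.7° Ω.

Z = 100 + j3.009 Ω = 100∠1.7° Ω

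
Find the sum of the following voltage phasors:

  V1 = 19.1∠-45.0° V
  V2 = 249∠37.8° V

Step 1 — Convert each phasor to rectangular form:
  V1 = 19.1·(cos(-45.0°) + j·sin(-45.0°)) = 13.51 - j13.51 V
  V2 = 249·(cos(37.8°) + j·sin(37.8°)) = 196.7 + j152.6 V
Step 2 — Sum components: V_total = 210.3 + j139.1 V.
Step 3 — Convert to polar: |V_total| = 252.1 V, ∠V_total = 33.5°.

V_total = 252.1∠33.5° V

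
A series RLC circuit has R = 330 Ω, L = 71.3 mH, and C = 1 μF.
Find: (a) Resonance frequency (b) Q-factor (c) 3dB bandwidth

Step 1 — Resonance: ω₀ = 1/√(LC) = 1/√(0.0713·1e-06) = 3745 rad/s.
Step 2 — f₀ = ω₀/(2π) = 596 Hz.
Step 3 — Series Q: Q = ω₀L/R = 3745·0.0713/330 = 0.8092.
Step 4 — Bandwidth: Δω = ω₀/Q = 4628 rad/s; BW = Δω/(2π) = 736.6 Hz.

(a) f₀ = 596 Hz  (b) Q = 0.8092  (c) BW = 736.6 Hz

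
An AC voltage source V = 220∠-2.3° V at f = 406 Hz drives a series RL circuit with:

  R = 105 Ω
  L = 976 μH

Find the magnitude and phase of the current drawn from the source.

Step 1 — Angular frequency: ω = 2π·f = 2π·406 = 2551 rad/s.
Step 2 — Component impedances:
  R: Z = R = 105 Ω
  L: Z = jωL = j·2551·0.000976 = 0 + j2.49 Ω
Step 3 — Series combination: Z_total = R + L = 105 + j2.49 Ω = 105∠1.4° Ω.
Step 4 — Source phasor: V = 220∠-2.3° V = 219.8 - j8.829 V.
Step 5 — Ohm's law: I = V / Z_total = (219.8 - j8.829) / (105 + j2.49) = 2.09 - j0.1337 A.
Step 6 — Convert to polar: |I| = 2.095 A, ∠I = -3.7°.

I = 2.095∠-3.7° A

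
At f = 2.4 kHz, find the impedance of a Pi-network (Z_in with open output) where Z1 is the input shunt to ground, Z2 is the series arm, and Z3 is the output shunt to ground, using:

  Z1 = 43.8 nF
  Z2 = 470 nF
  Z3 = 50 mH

Step 1 — Angular frequency: ω = 2π·f = 2π·2400 = 1.508e+04 rad/s.
Step 2 — Component impedances:
  Z1: Z = 1/(jωC) = -j/(ω·C) = 0 - j1514 Ω
  Z2: Z = 1/(jωC) = -j/(ω·C) = 0 - j141.1 Ω
  Z3: Z = jωL = j·1.508e+04·0.05 = 0 + j754 Ω
Step 3 — With open output, the series arm Z2 and the output shunt Z3 appear in series to ground: Z2 + Z3 = 0 + j612.9 Ω.
Step 4 — Parallel with input shunt Z1: Z_in = Z1 || (Z2 + Z3) = 0 + j1030 Ω = 1030∠90.0° Ω.

Z = 0 + j1030 Ω = 1030∠90.0° Ω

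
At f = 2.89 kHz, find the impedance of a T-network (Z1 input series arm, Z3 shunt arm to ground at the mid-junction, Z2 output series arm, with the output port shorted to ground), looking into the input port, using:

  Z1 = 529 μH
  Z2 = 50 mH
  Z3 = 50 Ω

Step 1 — Angular frequency: ω = 2π·f = 2π·2890 = 1.816e+04 rad/s.
Step 2 — Component impedances:
  Z1: Z = jωL = j·1.816e+04·0.000529 = 0 + j9.606 Ω
  Z2: Z = jωL = j·1.816e+04·0.05 = 0 + j907.9 Ω
  Z3: Z = R = 50 Ω
Step 3 — With the output port shorted to ground, the output series arm Z2 runs from the junction to ground; the shunt arm Z3 also runs from the junction to ground. They appear in parallel: Z3 || Z2 = 49.85 + j2.745 Ω.
Step 4 — Series with input arm Z1: Z_in = Z1 + (Z3 || Z2) = 49.85 + j12.35 Ω = 51.36∠13.9° Ω.

Z = 49.85 + j12.35 Ω = 51.36∠13.9° Ω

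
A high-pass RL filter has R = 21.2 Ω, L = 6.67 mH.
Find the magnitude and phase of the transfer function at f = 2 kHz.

Step 1 — Angular frequency: ω = 2π·2000 = 1.257e+04 rad/s.
Step 2 — Transfer function: H(jω) = jωL/(R + jωL).
Step 3 — Numerator jωL = j·83.82; denominator R + jωL = 21.2 + j83.82.
Step 4 — H = 0.9399 + j0.2377.
Step 5 — Magnitude: |H| = 0.9695 (-0.3 dB); phase: φ = 14.2°.

|H| = 0.9695 (-0.3 dB), φ = 14.2°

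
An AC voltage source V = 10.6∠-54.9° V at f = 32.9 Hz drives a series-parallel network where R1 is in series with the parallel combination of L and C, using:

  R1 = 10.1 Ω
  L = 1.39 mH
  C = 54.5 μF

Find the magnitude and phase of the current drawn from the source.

Step 1 — Angular frequency: ω = 2π·f = 2π·32.9 = 206.7 rad/s.
Step 2 — Component impedances:
  R1: Z = R = 10.1 Ω
  L: Z = jωL = j·206.7·0.00139 = 0 + j0.2873 Ω
  C: Z = 1/(jωC) = -j/(ω·C) = 0 - j88.76 Ω
Step 3 — Parallel branch: L || C = 1/(1/L + 1/C) = 0 + j0.2883 Ω.
Step 4 — Series with R1: Z_total = R1 + (L || C) = 10.1 + j0.2883 Ω = 10.1∠1.6° Ω.
Step 5 — Source phasor: V = 10.6∠-54.9° V = 6.095 - j8.672 V.
Step 6 — Ohm's law: I = V / Z_total = (6.095 - j8.672) / (10.1 + j0.2883) = 0.5785 - j0.8752 A.
Step 7 — Convert to polar: |I| = 1.049 A, ∠I = -56.5°.

I = 1.049∠-56.5° A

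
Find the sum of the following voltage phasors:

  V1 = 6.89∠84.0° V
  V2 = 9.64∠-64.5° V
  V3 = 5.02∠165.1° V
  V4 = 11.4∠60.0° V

Step 1 — Convert each phasor to rectangular form:
  V1 = 6.89·(cos(84.0°) + j·sin(84.0°)) = 0.7202 + j6.852 V
  V2 = 9.64·(cos(-64.5°) + j·sin(-64.5°)) = 4.15 - j8.701 V
  V3 = 5.02·(cos(165.1°) + j·sin(165.1°)) = -4.851 + j1.291 V
  V4 = 11.4·(cos(60.0°) + j·sin(60.0°)) = 5.7 + j9.873 V
Step 2 — Sum components: V_total = 5.719 + j9.315 V.
Step 3 — Convert to polar: |V_total| = 10.93 V, ∠V_total = 58.5°.

V_total = 10.93∠58.5° V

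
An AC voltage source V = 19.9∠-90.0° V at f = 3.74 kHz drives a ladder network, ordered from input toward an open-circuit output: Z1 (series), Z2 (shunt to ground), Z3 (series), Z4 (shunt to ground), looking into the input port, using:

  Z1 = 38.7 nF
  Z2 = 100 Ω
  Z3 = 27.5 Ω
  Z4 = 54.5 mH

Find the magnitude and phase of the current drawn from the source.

Step 1 — Angular frequency: ω = 2π·f = 2π·3740 = 2.35e+04 rad/s.
Step 2 — Component impedances:
  Z1: Z = 1/(jωC) = -j/(ω·C) = 0 - j1100 Ω
  Z2: Z = R = 100 Ω
  Z3: Z = R = 27.5 Ω
  Z4: Z = jωL = j·2.35e+04·0.0545 = 0 + j1281 Ω
Step 3 — Ladder network (open output): work backward from the far end, alternating series and parallel combinations. Z_in = 99.23 - j1092 Ω = 1096∠-84.8° Ω.
Step 4 — Source phasor: V = 19.9∠-90.0° V = 0 - j19.9 V.
Step 5 — Ohm's law: I = V / Z_total = (0 - j19.9) / (99.23 - j1092) = 0.01808 - j0.001643 A.
Step 6 — Convert to polar: |I| = 0.01815 A, ∠I = -5.2°.

I = 0.01815∠-5.2° A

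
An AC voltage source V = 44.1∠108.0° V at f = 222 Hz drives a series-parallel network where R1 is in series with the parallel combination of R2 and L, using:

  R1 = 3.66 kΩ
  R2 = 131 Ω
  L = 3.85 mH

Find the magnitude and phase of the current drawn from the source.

Step 1 — Angular frequency: ω = 2π·f = 2π·222 = 1395 rad/s.
Step 2 — Component impedances:
  R1: Z = R = 3660 Ω
  R2: Z = R = 131 Ω
  L: Z = jωL = j·1395·0.00385 = 0 + j5.37 Ω
Step 3 — Parallel branch: R2 || L = 1/(1/R2 + 1/L) = 0.2198 + j5.361 Ω.
Step 4 — Series with R1: Z_total = R1 + (R2 || L) = 3660 + j5.361 Ω = 3660∠0.1° Ω.
Step 5 — Source phasor: V = 44.1∠108.0° V = -13.63 + j41.94 V.
Step 6 — Ohm's law: I = V / Z_total = (-13.63 + j41.94) / (3660 + j5.361) = -0.003706 + j0.01146 A.
Step 7 — Convert to polar: |I| = 0.01205 A, ∠I = 107.9°.

I = 0.01205∠107.9° A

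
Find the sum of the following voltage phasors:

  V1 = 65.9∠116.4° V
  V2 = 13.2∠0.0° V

Step 1 — Convert each phasor to rectangular form:
  V1 = 65.9·(cos(116.4°) + j·sin(116.4°)) = -29.3 + j59.03 V
  V2 = 13.2·(cos(0.0°) + j·sin(0.0°)) = 13.2 V
Step 2 — Sum components: V_total = -16.1 + j59.03 V.
Step 3 — Convert to polar: |V_total| = 61.18 V, ∠V_total = 105.3°.

V_total = 61.18∠105.3° V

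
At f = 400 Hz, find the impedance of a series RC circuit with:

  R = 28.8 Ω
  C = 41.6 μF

Step 1 — Angular frequency: ω = 2π·f = 2π·400 = 2513 rad/s.
Step 2 — Component impedances:
  R: Z = R = 28.8 Ω
  C: Z = 1/(jωC) = -j/(ω·C) = 0 - j9.565 Ω
Step 3 — Series combination: Z_total = R + C = 28.8 - j9.565 Ω = 30.35∠-18.4° Ω.

Z = 28.8 - j9.565 Ω = 30.35∠-18.4° Ω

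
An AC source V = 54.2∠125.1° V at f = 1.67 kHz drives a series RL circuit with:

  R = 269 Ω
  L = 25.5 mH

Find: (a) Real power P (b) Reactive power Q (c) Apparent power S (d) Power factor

Step 1 — Angular frequency: ω = 2π·f = 2π·1670 = 1.049e+04 rad/s.
Step 2 — Component impedances:
  R: Z = R = 269 Ω
  L: Z = jωL = j·1.049e+04·0.0255 = 0 + j267.6 Ω
Step 3 — Series combination: Z_total = R + L = 269 + j267.6 Ω = 379.4∠44.8° Ω.
Step 4 — Source phasor: V = 54.2∠125.1° V = -31.17 + j44.34 V.
Step 5 — Current: I = V / Z = 0.02419 + j0.1408 A = 0.1429∠80.3° A.
Step 6 — Complex power: S = V·I* = 5.489 + j5.46 VA.
Step 7 — Real power: P = Re(S) = 5.489 W.
Step 8 — Reactive power: Q = Im(S) = 5.46 VAR.
Step 9 — Apparent power: |S| = 7.743 VA.
Step 10 — Power factor: PF = P/|S| = 0.709 (lagging).

(a) P = 5.489 W  (b) Q = 5.46 VAR  (c) S = 7.743 VA  (d) PF = 0.709 (lagging)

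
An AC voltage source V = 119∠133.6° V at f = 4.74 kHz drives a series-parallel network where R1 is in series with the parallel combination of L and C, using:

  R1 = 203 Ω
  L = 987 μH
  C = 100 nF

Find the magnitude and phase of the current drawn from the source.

Step 1 — Angular frequency: ω = 2π·f = 2π·4740 = 2.978e+04 rad/s.
Step 2 — Component impedances:
  R1: Z = R = 203 Ω
  L: Z = jωL = j·2.978e+04·0.000987 = 0 + j29.4 Ω
  C: Z = 1/(jωC) = -j/(ω·C) = 0 - j335.8 Ω
Step 3 — Parallel branch: L || C = 1/(1/L + 1/C) = 0 + j32.22 Ω.
Step 4 — Series with R1: Z_total = R1 + (L || C) = 203 + j32.22 Ω = 205.5∠9.0° Ω.
Step 5 — Source phasor: V = 119∠133.6° V = -82.06 + j86.18 V.
Step 6 — Ohm's law: I = V / Z_total = (-82.06 + j86.18) / (203 + j32.22) = -0.3286 + j0.4767 A.
Step 7 — Convert to polar: |I| = 0.579 A, ∠I = 124.6°.

I = 0.579∠124.6° A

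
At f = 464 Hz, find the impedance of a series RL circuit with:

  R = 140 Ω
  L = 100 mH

Step 1 — Angular frequency: ω = 2π·f = 2π·464 = 2915 rad/s.
Step 2 — Component impedances:
  R: Z = R = 140 Ω
  L: Z = jωL = j·2915·0.1 = 0 + j291.5 Ω
Step 3 — Series combination: Z_total = R + L = 140 + j291.5 Ω = 323.4∠64.3° Ω.

Z = 140 + j291.5 Ω = 323.4∠64.3° Ω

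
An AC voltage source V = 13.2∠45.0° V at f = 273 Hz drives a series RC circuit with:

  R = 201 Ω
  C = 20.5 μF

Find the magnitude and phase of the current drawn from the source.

Step 1 — Angular frequency: ω = 2π·f = 2π·273 = 1715 rad/s.
Step 2 — Component impedances:
  R: Z = R = 201 Ω
  C: Z = 1/(jωC) = -j/(ω·C) = 0 - j28.44 Ω
Step 3 — Series combination: Z_total = R + C = 201 - j28.44 Ω = 203∠-8.1° Ω.
Step 4 — Source phasor: V = 13.2∠45.0° V = 9.334 + j9.334 V.
Step 5 — Ohm's law: I = V / Z_total = (9.334 + j9.334) / (201 - j28.44) = 0.03908 + j0.05197 A.
Step 6 — Convert to polar: |I| = 0.06502 A, ∠I = 53.1°.

I = 0.06502∠53.1° A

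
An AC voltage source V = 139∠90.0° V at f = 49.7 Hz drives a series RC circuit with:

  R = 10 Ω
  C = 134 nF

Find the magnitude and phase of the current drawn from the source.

Step 1 — Angular frequency: ω = 2π·f = 2π·49.7 = 312.3 rad/s.
Step 2 — Component impedances:
  R: Z = R = 10 Ω
  C: Z = 1/(jωC) = -j/(ω·C) = 0 - j2.39e+04 Ω
Step 3 — Series combination: Z_total = R + C = 10 - j2.39e+04 Ω = 2.39e+04∠-90.0° Ω.
Step 4 — Source phasor: V = 139∠90.0° V = 0 + j139 V.
Step 5 — Ohm's law: I = V / Z_total = (0 + j139) / (10 - j2.39e+04) = -0.005816 + j2.434e-06 A.
Step 6 — Convert to polar: |I| = 0.005816 A, ∠I = 180.0°.

I = 0.005816∠180.0° A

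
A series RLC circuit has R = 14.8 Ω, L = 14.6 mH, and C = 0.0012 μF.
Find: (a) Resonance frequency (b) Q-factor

Step 1 — Resonance condition Im(Z)=0 gives ω₀ = 1/√(LC).
Step 2 — ω₀ = 1/√(0.0146·1.2e-09) = 2.389e+05 rad/s.
Step 3 — f₀ = ω₀/(2π) = 3.802e+04 Hz.
Step 4 — Series Q: Q = ω₀L/R = 2.389e+05·0.0146/14.8 = 235.7.

(a) f₀ = 3.802e+04 Hz  (b) Q = 235.7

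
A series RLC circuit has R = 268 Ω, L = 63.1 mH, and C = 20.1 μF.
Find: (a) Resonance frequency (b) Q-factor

Step 1 — Resonance condition Im(Z)=0 gives ω₀ = 1/√(LC).
Step 2 — ω₀ = 1/√(0.0631·2.01e-05) = 887.9 rad/s.
Step 3 — f₀ = ω₀/(2π) = 141.3 Hz.
Step 4 — Series Q: Q = ω₀L/R = 887.9·0.0631/268 = 0.2091.

(a) f₀ = 141.3 Hz  (b) Q = 0.2091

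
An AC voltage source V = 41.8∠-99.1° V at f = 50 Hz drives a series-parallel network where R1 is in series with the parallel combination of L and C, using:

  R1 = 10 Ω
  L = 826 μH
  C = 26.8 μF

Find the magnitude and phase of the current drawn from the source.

Step 1 — Angular frequency: ω = 2π·f = 2π·50 = 314.2 rad/s.
Step 2 — Component impedances:
  R1: Z = R = 10 Ω
  L: Z = jωL = j·314.2·0.000826 = 0 + j0.2595 Ω
  C: Z = 1/(jωC) = -j/(ω·C) = 0 - j118.8 Ω
Step 3 — Parallel branch: L || C = 1/(1/L + 1/C) = 0 + j0.2601 Ω.
Step 4 — Series with R1: Z_total = R1 + (L || C) = 10 + j0.2601 Ω = 10∠1.5° Ω.
Step 5 — Source phasor: V = 41.8∠-99.1° V = -6.611 - j41.27 V.
Step 6 — Ohm's law: I = V / Z_total = (-6.611 - j41.27) / (10 + j0.2601) = -0.7679 - j4.107 A.
Step 7 — Convert to polar: |I| = 4.179 A, ∠I = -100.6°.

I = 4.179∠-100.6° A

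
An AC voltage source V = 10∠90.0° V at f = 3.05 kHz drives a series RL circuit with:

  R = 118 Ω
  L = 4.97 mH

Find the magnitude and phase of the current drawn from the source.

Step 1 — Angular frequency: ω = 2π·f = 2π·3050 = 1.916e+04 rad/s.
Step 2 — Component impedances:
  R: Z = R = 118 Ω
  L: Z = jωL = j·1.916e+04·0.00497 = 0 + j95.24 Ω
Step 3 — Series combination: Z_total = R + L = 118 + j95.24 Ω = 151.6∠38.9° Ω.
Step 4 — Source phasor: V = 10∠90.0° V = 0 + j10 V.
Step 5 — Ohm's law: I = V / Z_total = (0 + j10) / (118 + j95.24) = 0.04142 + j0.05131 A.
Step 6 — Convert to polar: |I| = 0.06594 A, ∠I = 51.1°.

I = 0.06594∠51.1° A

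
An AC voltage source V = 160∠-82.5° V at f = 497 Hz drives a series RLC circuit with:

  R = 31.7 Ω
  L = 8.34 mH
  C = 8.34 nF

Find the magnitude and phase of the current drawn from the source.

Step 1 — Angular frequency: ω = 2π·f = 2π·497 = 3123 rad/s.
Step 2 — Component impedances:
  R: Z = R = 31.7 Ω
  L: Z = jωL = j·3123·0.00834 = 0 + j26.04 Ω
  C: Z = 1/(jωC) = -j/(ω·C) = 0 - j3.84e+04 Ω
Step 3 — Series combination: Z_total = R + L + C = 31.7 - j3.837e+04 Ω = 3.837e+04∠-90.0° Ω.
Step 4 — Source phasor: V = 160∠-82.5° V = 20.88 - j158.6 V.
Step 5 — Ohm's law: I = V / Z_total = (20.88 - j158.6) / (31.7 - j3.837e+04) = 0.004135 + j0.0005409 A.
Step 6 — Convert to polar: |I| = 0.00417 A, ∠I = 7.5°.

I = 0.00417∠7.5° A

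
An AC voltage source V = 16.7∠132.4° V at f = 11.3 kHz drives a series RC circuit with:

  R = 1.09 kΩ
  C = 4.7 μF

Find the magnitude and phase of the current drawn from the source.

Step 1 — Angular frequency: ω = 2π·f = 2π·1.13e+04 = 7.1e+04 rad/s.
Step 2 — Component impedances:
  R: Z = R = 1090 Ω
  C: Z = 1/(jωC) = -j/(ω·C) = 0 - j2.997 Ω
Step 3 — Series combination: Z_total = R + C = 1090 - j2.997 Ω = 1090∠-0.2° Ω.
Step 4 — Source phasor: V = 16.7∠132.4° V = -11.26 + j12.33 V.
Step 5 — Ohm's law: I = V / Z_total = (-11.26 + j12.33) / (1090 - j2.997) = -0.01036 + j0.01129 A.
Step 6 — Convert to polar: |I| = 0.01532 A, ∠I = 132.6°.

I = 0.01532∠132.6° A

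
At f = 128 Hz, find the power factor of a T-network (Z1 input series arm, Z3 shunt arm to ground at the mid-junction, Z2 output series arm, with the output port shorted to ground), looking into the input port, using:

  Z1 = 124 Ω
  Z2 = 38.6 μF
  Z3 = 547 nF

Step 1 — Angular frequency: ω = 2π·f = 2π·128 = 804.2 rad/s.
Step 2 — Component impedances:
  Z1: Z = R = 124 Ω
  Z2: Z = 1/(jωC) = -j/(ω·C) = 0 - j32.21 Ω
  Z3: Z = 1/(jωC) = -j/(ω·C) = 0 - j2273 Ω
Step 3 — With the output port shorted to ground, the output series arm Z2 runs from the junction to ground; the shunt arm Z3 also runs from the junction to ground. They appear in parallel: Z3 || Z2 = 0 - j31.76 Ω.
Step 4 — Series with input arm Z1: Z_in = Z1 + (Z3 || Z2) = 124 - j31.76 Ω = 128∠-14.4° Ω.
Step 5 — Power factor: PF = cos(φ) = Re(Z)/|Z| = 124/128.003 = 0.9687.
Step 6 — Type: Im(Z) = -31.76 ⇒ leading (phase φ = -14.4°).

PF = 0.9687 (leading, φ = -14.4°)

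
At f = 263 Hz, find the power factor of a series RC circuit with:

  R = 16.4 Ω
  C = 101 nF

Step 1 — Angular frequency: ω = 2π·f = 2π·263 = 1652 rad/s.
Step 2 — Component impedances:
  R: Z = R = 16.4 Ω
  C: Z = 1/(jωC) = -j/(ω·C) = 0 - j5992 Ω
Step 3 — Series combination: Z_total = R + C = 16.4 - j5992 Ω = 5992∠-89.8° Ω.
Step 4 — Power factor: PF = cos(φ) = Re(Z)/|Z| = 16.4/5992 = 0.002737.
Step 5 — Type: Im(Z) = -5992 ⇒ leading (phase φ = -89.8°).

PF = 0.002737 (leading, φ = -89.8°)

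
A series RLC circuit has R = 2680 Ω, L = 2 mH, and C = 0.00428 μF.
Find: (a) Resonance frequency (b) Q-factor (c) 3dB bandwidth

Step 1 — Resonance condition Im(Z)=0 gives ω₀ = 1/√(LC).
Step 2 — ω₀ = 1/√(0.002·4.28e-09) = 3.418e+05 rad/s.
Step 3 — f₀ = ω₀/(2π) = 5.44e+04 Hz.
Step 4 — Series Q: Q = ω₀L/R = 3.418e+05·0.002/2680 = 0.2551.
Step 5 — 3dB bandwidth: Δω = ω₀/Q = 1.34e+06 rad/s; BW = Δω/(2π) = 2.133e+05 Hz.

(a) f₀ = 5.44e+04 Hz  (b) Q = 0.2551  (c) BW = 2.133e+05 Hz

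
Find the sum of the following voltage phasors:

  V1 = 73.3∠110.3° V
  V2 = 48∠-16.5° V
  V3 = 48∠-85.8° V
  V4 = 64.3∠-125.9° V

Step 1 — Convert each phasor to rectangular form:
  V1 = 73.3·(cos(110.3°) + j·sin(110.3°)) = -25.43 + j68.75 V
  V2 = 48·(cos(-16.5°) + j·sin(-16.5°)) = 46.02 - j13.63 V
  V3 = 48·(cos(-85.8°) + j·sin(-85.8°)) = 3.515 - j47.87 V
  V4 = 64.3·(cos(-125.9°) + j·sin(-125.9°)) = -37.7 - j52.09 V
Step 2 — Sum components: V_total = -13.6 - j44.84 V.
Step 3 — Convert to polar: |V_total| = 46.86 V, ∠V_total = -106.9°.

V_total = 46.86∠-106.9° V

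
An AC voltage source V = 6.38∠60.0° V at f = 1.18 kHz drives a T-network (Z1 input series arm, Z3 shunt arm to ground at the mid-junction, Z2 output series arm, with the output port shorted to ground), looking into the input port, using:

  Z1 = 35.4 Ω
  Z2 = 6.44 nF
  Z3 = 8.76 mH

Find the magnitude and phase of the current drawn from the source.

Step 1 — Angular frequency: ω = 2π·f = 2π·1180 = 7414 rad/s.
Step 2 — Component impedances:
  Z1: Z = R = 35.4 Ω
  Z2: Z = 1/(jωC) = -j/(ω·C) = 0 - j2.094e+04 Ω
  Z3: Z = jωL = j·7414·0.00876 = 0 + j64.95 Ω
Step 3 — With the output port shorted to ground, the output series arm Z2 runs from the junction to ground; the shunt arm Z3 also runs from the junction to ground. They appear in parallel: Z3 || Z2 = 0 + j65.15 Ω.
Step 4 — Series with input arm Z1: Z_in = Z1 + (Z3 || Z2) = 35.4 + j65.15 Ω = 74.15∠61.5° Ω.
Step 5 — Source phasor: V = 6.38∠60.0° V = 3.19 + j5.525 V.
Step 6 — Ohm's law: I = V / Z_total = (3.19 + j5.525) / (35.4 + j65.15) = 0.08602 - j0.002226 A.
Step 7 — Convert to polar: |I| = 0.08605 A, ∠I = -1.5°.

I = 0.08605∠-1.5° A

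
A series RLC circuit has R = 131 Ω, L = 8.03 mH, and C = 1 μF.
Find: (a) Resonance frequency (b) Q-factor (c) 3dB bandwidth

Step 1 — Resonance: ω₀ = 1/√(LC) = 1/√(0.00803·1e-06) = 1.116e+04 rad/s.
Step 2 — f₀ = ω₀/(2π) = 1776 Hz.
Step 3 — Series Q: Q = ω₀L/R = 1.116e+04·0.00803/131 = 0.684.
Step 4 — Bandwidth: Δω = ω₀/Q = 1.631e+04 rad/s; BW = Δω/(2π) = 2596 Hz.

(a) f₀ = 1776 Hz  (b) Q = 0.684  (c) BW = 2596 Hz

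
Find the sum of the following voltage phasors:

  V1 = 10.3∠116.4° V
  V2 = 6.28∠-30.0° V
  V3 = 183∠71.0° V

Step 1 — Convert each phasor to rectangular form:
  V1 = 10.3·(cos(116.4°) + j·sin(116.4°)) = -4.58 + j9.226 V
  V2 = 6.28·(cos(-30.0°) + j·sin(-30.0°)) = 5.439 - j3.14 V
  V3 = 183·(cos(71.0°) + j·sin(71.0°)) = 59.58 + j173 V
Step 2 — Sum components: V_total = 60.44 + j179.1 V.
Step 3 — Convert to polar: |V_total| = 189 V, ∠V_total = 71.4°.

V_total = 189∠71.4° V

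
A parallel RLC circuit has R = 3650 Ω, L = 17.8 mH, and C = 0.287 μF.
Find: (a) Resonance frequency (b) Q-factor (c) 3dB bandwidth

Step 1 — Resonance: ω₀ = 1/√(LC) = 1/√(0.0178·2.87e-07) = 1.399e+04 rad/s.
Step 2 — f₀ = ω₀/(2π) = 2227 Hz.
Step 3 — Parallel Q: Q = R/(ω₀L) = 3650/(1.399e+04·0.0178) = 14.66.
Step 4 — Bandwidth: Δω = ω₀/Q = 954.6 rad/s; BW = Δω/(2π) = 151.9 Hz.

(a) f₀ = 2227 Hz  (b) Q = 14.66  (c) BW = 151.9 Hz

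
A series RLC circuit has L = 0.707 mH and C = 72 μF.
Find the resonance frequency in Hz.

Step 1 — Resonance condition Im(Z)=0 gives ω₀ = 1/√(LC).
Step 2 — ω₀ = 1/√(0.000707·7.2e-05) = 4432 rad/s.
Step 3 — f₀ = ω₀/(2π) = 705.4 Hz.

f₀ = 705.4 Hz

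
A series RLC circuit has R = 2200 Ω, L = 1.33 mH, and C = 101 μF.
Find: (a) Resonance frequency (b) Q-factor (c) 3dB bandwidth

Step 1 — Resonance: ω₀ = 1/√(LC) = 1/√(0.00133·0.000101) = 2728 rad/s.
Step 2 — f₀ = ω₀/(2π) = 434.2 Hz.
Step 3 — Series Q: Q = ω₀L/R = 2728·0.00133/2200 = 0.001649.
Step 4 — Bandwidth: Δω = ω₀/Q = 1.654e+06 rad/s; BW = Δω/(2π) = 2.633e+05 Hz.

(a) f₀ = 434.2 Hz  (b) Q = 0.001649  (c) BW = 2.633e+05 Hz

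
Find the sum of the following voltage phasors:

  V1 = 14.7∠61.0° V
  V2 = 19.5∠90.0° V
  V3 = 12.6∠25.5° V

Step 1 — Convert each phasor to rectangular form:
  V1 = 14.7·(cos(61.0°) + j·sin(61.0°)) = 7.127 + j12.86 V
  V2 = 19.5·(cos(90.0°) + j·sin(90.0°)) = 0 + j19.5 V
  V3 = 12.6·(cos(25.5°) + j·sin(25.5°)) = 11.37 + j5.424 V
Step 2 — Sum components: V_total = 18.5 + j37.78 V.
Step 3 — Convert to polar: |V_total| = 42.07 V, ∠V_total = 63.9°.

V_total = 42.07∠63.9° V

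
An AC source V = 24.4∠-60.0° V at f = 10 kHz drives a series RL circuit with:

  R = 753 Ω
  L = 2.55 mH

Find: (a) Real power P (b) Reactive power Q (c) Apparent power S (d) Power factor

Step 1 — Angular frequency: ω = 2π·f = 2π·1e+04 = 6.283e+04 rad/s.
Step 2 — Component impedances:
  R: Z = R = 753 Ω
  L: Z = jωL = j·6.283e+04·0.00255 = 0 + j160.2 Ω
Step 3 — Series combination: Z_total = R + L = 753 + j160.2 Ω = 769.9∠12.0° Ω.
Step 4 — Source phasor: V = 24.4∠-60.0° V = 12.2 - j21.13 V.
Step 5 — Current: I = V / Z = 0.009788 - j0.03015 A = 0.03169∠-72.0° A.
Step 6 — Complex power: S = V·I* = 0.7564 + j0.1609 VA.
Step 7 — Real power: P = Re(S) = 0.7564 W.
Step 8 — Reactive power: Q = Im(S) = 0.1609 VAR.
Step 9 — Apparent power: |S| = 0.7733 VA.
Step 10 — Power factor: PF = P/|S| = 0.9781 (lagging).

(a) P = 0.7564 W  (b) Q = 0.1609 VAR  (c) S = 0.7733 VA  (d) PF = 0.9781 (lagging)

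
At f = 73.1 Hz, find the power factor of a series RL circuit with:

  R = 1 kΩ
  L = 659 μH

Step 1 — Angular frequency: ω = 2π·f = 2π·73.1 = 459.3 rad/s.
Step 2 — Component impedances:
  R: Z = R = 1000 Ω
  L: Z = jωL = j·459.3·0.000659 = 0 + j0.3027 Ω
Step 3 — Series combination: Z_total = R + L = 1000 + j0.3027 Ω = 1000∠0.0° Ω.
Step 4 — Power factor: PF = cos(φ) = Re(Z)/|Z| = 1000/1000 = 1.
Step 5 — Type: Im(Z) = 0.3027 ⇒ lagging (phase φ = 0.0°).

PF = 1 (lagging, φ = 0.0°)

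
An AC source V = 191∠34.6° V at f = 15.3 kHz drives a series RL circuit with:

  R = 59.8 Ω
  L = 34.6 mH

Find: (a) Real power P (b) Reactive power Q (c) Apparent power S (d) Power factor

Step 1 — Angular frequency: ω = 2π·f = 2π·1.53e+04 = 9.613e+04 rad/s.
Step 2 — Component impedances:
  R: Z = R = 59.8 Ω
  L: Z = jωL = j·9.613e+04·0.0346 = 0 + j3326 Ω
Step 3 — Series combination: Z_total = R + L = 59.8 + j3326 Ω = 3327∠89.0° Ω.
Step 4 — Source phasor: V = 191∠34.6° V = 157.2 + j108.5 V.
Step 5 — Current: I = V / Z = 0.03345 - j0.04667 A = 0.05741∠-54.4° A.
Step 6 — Complex power: S = V·I* = 0.1971 + j10.96 VA.
Step 7 — Real power: P = Re(S) = 0.1971 W.
Step 8 — Reactive power: Q = Im(S) = 10.96 VAR.
Step 9 — Apparent power: |S| = 10.97 VA.
Step 10 — Power factor: PF = P/|S| = 0.01798 (lagging).

(a) P = 0.1971 W  (b) Q = 10.96 VAR  (c) S = 10.97 VA  (d) PF = 0.01798 (lagging)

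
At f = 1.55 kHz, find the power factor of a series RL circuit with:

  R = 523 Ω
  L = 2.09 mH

Step 1 — Angular frequency: ω = 2π·f = 2π·1550 = 9739 rad/s.
Step 2 — Component impedances:
  R: Z = R = 523 Ω
  L: Z = jωL = j·9739·0.00209 = 0 + j20.35 Ω
Step 3 — Series combination: Z_total = R + L = 523 + j20.35 Ω = 523.4∠2.2° Ω.
Step 4 — Power factor: PF = cos(φ) = Re(Z)/|Z| = 523/523.4 = 0.9992.
Step 5 — Type: Im(Z) = 20.35 ⇒ lagging (phase φ = 2.2°).

PF = 0.9992 (lagging, φ = 2.2°)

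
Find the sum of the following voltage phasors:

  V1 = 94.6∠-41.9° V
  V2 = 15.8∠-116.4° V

Step 1 — Convert each phasor to rectangular form:
  V1 = 94.6·(cos(-41.9°) + j·sin(-41.9°)) = 70.41 - j63.18 V
  V2 = 15.8·(cos(-116.4°) + j·sin(-116.4°)) = -7.025 - j14.15 V
Step 2 — Sum components: V_total = 63.39 - j77.33 V.
Step 3 — Convert to polar: |V_total| = 99.99 V, ∠V_total = -50.7°.

V_total = 99.99∠-50.7° V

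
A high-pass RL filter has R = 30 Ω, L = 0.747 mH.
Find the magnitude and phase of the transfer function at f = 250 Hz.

Step 1 — Angular frequency: ω = 2π·250 = 1571 rad/s.
Step 2 — Transfer function: H(jω) = jωL/(R + jωL).
Step 3 — Numerator jωL = j·1.173; denominator R + jωL = 30 + j1.173.
Step 4 — H = 0.001527 + j0.03905.
Step 5 — Magnitude: |H| = 0.03908 (-28.2 dB); phase: φ = 87.8°.

|H| = 0.03908 (-28.2 dB), φ = 87.8°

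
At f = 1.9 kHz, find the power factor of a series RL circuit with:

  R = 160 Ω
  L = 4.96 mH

Step 1 — Angular frequency: ω = 2π·f = 2π·1900 = 1.194e+04 rad/s.
Step 2 — Component impedances:
  R: Z = R = 160 Ω
  L: Z = jωL = j·1.194e+04·0.00496 = 0 + j59.21 Ω
Step 3 — Series combination: Z_total = R + L = 160 + j59.21 Ω = 170.6∠20.3° Ω.
Step 4 — Power factor: PF = cos(φ) = Re(Z)/|Z| = 160/170.61 = 0.9378.
Step 5 — Type: Im(Z) = 59.21 ⇒ lagging (phase φ = 20.3°).

PF = 0.9378 (lagging, φ = 20.3°)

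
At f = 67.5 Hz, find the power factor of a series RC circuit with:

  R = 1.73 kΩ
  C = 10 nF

Step 1 — Angular frequency: ω = 2π·f = 2π·67.5 = 424.1 rad/s.
Step 2 — Component impedances:
  R: Z = R = 1730 Ω
  C: Z = 1/(jωC) = -j/(ω·C) = 0 - j2.358e+05 Ω
Step 3 — Series combination: Z_total = R + C = 1730 - j2.358e+05 Ω = 2.358e+05∠-89.6° Ω.
Step 4 — Power factor: PF = cos(φ) = Re(Z)/|Z| = 1730/2.358e+05 = 0.007337.
Step 5 — Type: Im(Z) = -2.358e+05 ⇒ leading (phase φ = -89.6°).

PF = 0.007337 (leading, φ = -89.6°)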